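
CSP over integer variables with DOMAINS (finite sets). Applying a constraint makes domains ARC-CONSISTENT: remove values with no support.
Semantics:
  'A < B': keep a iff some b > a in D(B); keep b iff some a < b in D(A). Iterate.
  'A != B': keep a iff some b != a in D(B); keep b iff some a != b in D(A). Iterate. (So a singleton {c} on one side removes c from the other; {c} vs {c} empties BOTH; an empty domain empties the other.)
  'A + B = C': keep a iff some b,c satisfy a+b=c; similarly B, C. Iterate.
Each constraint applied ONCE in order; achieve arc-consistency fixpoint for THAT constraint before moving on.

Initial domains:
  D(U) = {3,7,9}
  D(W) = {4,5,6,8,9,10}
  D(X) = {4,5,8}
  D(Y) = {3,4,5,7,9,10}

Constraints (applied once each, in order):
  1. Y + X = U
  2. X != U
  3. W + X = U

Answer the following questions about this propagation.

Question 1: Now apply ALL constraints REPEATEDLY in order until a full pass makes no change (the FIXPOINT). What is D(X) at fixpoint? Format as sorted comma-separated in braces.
pass 0 (initial): D(X)={4,5,8}
pass 1: U {3,7,9}->{9}; W {4,5,6,8,9,10}->{4,5}; X {4,5,8}->{4,5}; Y {3,4,5,7,9,10}->{3,4,5}
pass 2: Y {3,4,5}->{4,5}
pass 3: no change
Fixpoint after 3 passes: D(X) = {4,5}

Answer: {4,5}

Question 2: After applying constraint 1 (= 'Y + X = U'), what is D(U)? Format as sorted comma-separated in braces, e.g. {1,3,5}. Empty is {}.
Constraint 1 (Y + X = U) on D(Y)={3,4,5,7,9,10} D(X)={4,5,8} D(U)={3,7,9}: Y {3,4,5,7,9,10}->{3,4,5}; X {4,5,8}->{4,5}; U {3,7,9}->{7,9}
So after constraint 1: D(U) = {7,9}

Answer: {7,9}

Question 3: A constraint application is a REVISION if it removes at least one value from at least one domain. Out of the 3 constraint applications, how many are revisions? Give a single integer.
Constraint 1 (Y + X = U) on D(Y)={3,4,5,7,9,10} D(X)={4,5,8} D(U)={3,7,9}: Y {3,4,5,7,9,10}->{3,4,5}; X {4,5,8}->{4,5}; U {3,7,9}->{7,9} => REVISION
Constraint 2 (X != U) on D(X)={4,5} D(U)={7,9}: no change => not a revision
Constraint 3 (W + X = U) on D(W)={4,5,6,8,9,10} D(X)={4,5} D(U)={7,9}: W {4,5,6,8,9,10}->{4,5}; U {7,9}->{9} => REVISION
Total revisions = 2

Answer: 2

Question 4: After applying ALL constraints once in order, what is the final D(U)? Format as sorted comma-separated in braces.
Answer: {9}

Derivation:
Constraint 1 (Y + X = U) on D(Y)={3,4,5,7,9,10} D(X)={4,5,8} D(U)={3,7,9}: Y {3,4,5,7,9,10}->{3,4,5}; X {4,5,8}->{4,5}; U {3,7,9}->{7,9}
Constraint 2 (X != U) on D(X)={4,5} D(U)={7,9}: no change
Constraint 3 (W + X = U) on D(W)={4,5,6,8,9,10} D(X)={4,5} D(U)={7,9}: W {4,5,6,8,9,10}->{4,5}; U {7,9}->{9}
So after all 3 constraints: D(U) = {9}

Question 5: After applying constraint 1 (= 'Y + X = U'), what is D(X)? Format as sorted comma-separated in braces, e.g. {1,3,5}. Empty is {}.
Constraint 1 (Y + X = U) on D(Y)={3,4,5,7,9,10} D(X)={4,5,8} D(U)={3,7,9}: Y {3,4,5,7,9,10}->{3,4,5}; X {4,5,8}->{4,5}; U {3,7,9}->{7,9}
So after constraint 1: D(X) = {4,5}

Answer: {4,5}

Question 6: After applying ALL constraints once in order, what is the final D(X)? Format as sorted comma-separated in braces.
Answer: {4,5}

Derivation:
Constraint 1 (Y + X = U) on D(Y)={3,4,5,7,9,10} D(X)={4,5,8} D(U)={3,7,9}: Y {3,4,5,7,9,10}->{3,4,5}; X {4,5,8}->{4,5}; U {3,7,9}->{7,9}
Constraint 2 (X != U) on D(X)={4,5} D(U)={7,9}: no change
Constraint 3 (W + X = U) on D(W)={4,5,6,8,9,10} D(X)={4,5} D(U)={7,9}: W {4,5,6,8,9,10}->{4,5}; U {7,9}->{9}
So after all 3 constraints: D(X) = {4,5}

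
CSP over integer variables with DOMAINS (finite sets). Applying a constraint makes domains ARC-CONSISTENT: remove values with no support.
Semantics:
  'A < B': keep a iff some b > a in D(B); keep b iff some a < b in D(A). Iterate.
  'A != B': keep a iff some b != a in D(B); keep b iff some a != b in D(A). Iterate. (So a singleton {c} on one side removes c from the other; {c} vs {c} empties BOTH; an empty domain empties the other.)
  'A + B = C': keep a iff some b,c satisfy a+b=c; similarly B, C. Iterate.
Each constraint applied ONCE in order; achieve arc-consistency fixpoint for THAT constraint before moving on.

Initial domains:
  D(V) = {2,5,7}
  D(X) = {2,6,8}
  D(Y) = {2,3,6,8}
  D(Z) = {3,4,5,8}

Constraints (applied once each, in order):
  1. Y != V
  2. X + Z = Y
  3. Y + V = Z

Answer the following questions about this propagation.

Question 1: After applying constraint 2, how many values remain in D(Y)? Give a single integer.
Answer: 1

Derivation:
Constraint 1 (Y != V) on D(Y)={2,3,6,8} D(V)={2,5,7}: no change
Constraint 2 (X + Z = Y) on D(X)={2,6,8} D(Z)={3,4,5,8} D(Y)={2,3,6,8}: X {2,6,8}->{2}; Z {3,4,5,8}->{4}; Y {2,3,6,8}->{6}
So after constraint 2: D(Y)={6}, size = 1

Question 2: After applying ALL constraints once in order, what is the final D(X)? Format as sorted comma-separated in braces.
Constraint 1 (Y != V) on D(Y)={2,3,6,8} D(V)={2,5,7}: no change
Constraint 2 (X + Z = Y) on D(X)={2,6,8} D(Z)={3,4,5,8} D(Y)={2,3,6,8}: X {2,6,8}->{2}; Z {3,4,5,8}->{4}; Y {2,3,6,8}->{6}
Constraint 3 (Y + V = Z) on D(Y)={6} D(V)={2,5,7} D(Z)={4}: Y {6}->{}; V {2,5,7}->{}; Z {4}->{}
So after all 3 constraints: D(X) = {2}

Answer: {2}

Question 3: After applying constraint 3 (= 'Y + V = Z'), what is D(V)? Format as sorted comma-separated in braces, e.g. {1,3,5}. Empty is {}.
Answer: {}

Derivation:
Constraint 1 (Y != V) on D(Y)={2,3,6,8} D(V)={2,5,7}: no change
Constraint 2 (X + Z = Y) on D(X)={2,6,8} D(Z)={3,4,5,8} D(Y)={2,3,6,8}: X {2,6,8}->{2}; Z {3,4,5,8}->{4}; Y {2,3,6,8}->{6}
Constraint 3 (Y + V = Z) on D(Y)={6} D(V)={2,5,7} D(Z)={4}: Y {6}->{}; V {2,5,7}->{}; Z {4}->{}
So after constraint 3: D(V) = {}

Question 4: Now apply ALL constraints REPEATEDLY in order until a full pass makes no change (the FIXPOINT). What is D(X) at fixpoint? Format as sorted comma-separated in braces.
Answer: {}

Derivation:
pass 0 (initial): D(X)={2,6,8}
pass 1: V {2,5,7}->{}; X {2,6,8}->{2}; Y {2,3,6,8}->{}; Z {3,4,5,8}->{}
pass 2: X {2}->{}
pass 3: no change
Fixpoint after 3 passes: D(X) = {}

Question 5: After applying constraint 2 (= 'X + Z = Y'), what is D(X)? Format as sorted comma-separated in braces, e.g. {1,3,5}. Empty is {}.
Constraint 1 (Y != V) on D(Y)={2,3,6,8} D(V)={2,5,7}: no change
Constraint 2 (X + Z = Y) on D(X)={2,6,8} D(Z)={3,4,5,8} D(Y)={2,3,6,8}: X {2,6,8}->{2}; Z {3,4,5,8}->{4}; Y {2,3,6,8}->{6}
So after constraint 2: D(X) = {2}

Answer: {2}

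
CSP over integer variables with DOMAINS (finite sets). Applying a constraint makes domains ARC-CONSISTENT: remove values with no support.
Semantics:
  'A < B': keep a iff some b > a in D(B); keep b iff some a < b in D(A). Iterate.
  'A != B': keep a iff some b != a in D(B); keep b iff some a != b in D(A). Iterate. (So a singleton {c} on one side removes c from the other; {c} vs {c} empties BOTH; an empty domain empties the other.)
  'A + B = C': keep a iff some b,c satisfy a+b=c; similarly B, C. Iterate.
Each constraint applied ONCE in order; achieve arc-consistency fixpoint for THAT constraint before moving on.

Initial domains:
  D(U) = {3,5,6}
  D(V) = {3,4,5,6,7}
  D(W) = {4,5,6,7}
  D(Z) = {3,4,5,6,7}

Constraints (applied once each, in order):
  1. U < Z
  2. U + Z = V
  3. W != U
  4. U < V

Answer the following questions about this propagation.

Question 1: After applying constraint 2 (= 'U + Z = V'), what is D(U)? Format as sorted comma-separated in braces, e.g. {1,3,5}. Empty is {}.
Constraint 1 (U < Z) on D(U)={3,5,6} D(Z)={3,4,5,6,7}: Z {3,4,5,6,7}->{4,5,6,7}
Constraint 2 (U + Z = V) on D(U)={3,5,6} D(Z)={4,5,6,7} D(V)={3,4,5,6,7}: U {3,5,6}->{3}; Z {4,5,6,7}->{4}; V {3,4,5,6,7}->{7}
So after constraint 2: D(U) = {3}

Answer: {3}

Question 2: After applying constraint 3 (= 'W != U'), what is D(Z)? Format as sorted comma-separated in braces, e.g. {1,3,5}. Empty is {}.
Answer: {4}

Derivation:
Constraint 1 (U < Z) on D(U)={3,5,6} D(Z)={3,4,5,6,7}: Z {3,4,5,6,7}->{4,5,6,7}
Constraint 2 (U + Z = V) on D(U)={3,5,6} D(Z)={4,5,6,7} D(V)={3,4,5,6,7}: U {3,5,6}->{3}; Z {4,5,6,7}->{4}; V {3,4,5,6,7}->{7}
Constraint 3 (W != U) on D(W)={4,5,6,7} D(U)={3}: no change
So after constraint 3: D(Z) = {4}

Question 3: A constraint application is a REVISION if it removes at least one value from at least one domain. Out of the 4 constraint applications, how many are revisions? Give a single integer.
Constraint 1 (U < Z) on D(U)={3,5,6} D(Z)={3,4,5,6,7}: Z {3,4,5,6,7}->{4,5,6,7} => REVISION
Constraint 2 (U + Z = V) on D(U)={3,5,6} D(Z)={4,5,6,7} D(V)={3,4,5,6,7}: U {3,5,6}->{3}; Z {4,5,6,7}->{4}; V {3,4,5,6,7}->{7} => REVISION
Constraint 3 (W != U) on D(W)={4,5,6,7} D(U)={3}: no change => not a revision
Constraint 4 (U < V) on D(U)={3} D(V)={7}: no change => not a revision
Total revisions = 2

Answer: 2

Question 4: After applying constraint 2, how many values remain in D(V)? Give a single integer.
Constraint 1 (U < Z) on D(U)={3,5,6} D(Z)={3,4,5,6,7}: Z {3,4,5,6,7}->{4,5,6,7}
Constraint 2 (U + Z = V) on D(U)={3,5,6} D(Z)={4,5,6,7} D(V)={3,4,5,6,7}: U {3,5,6}->{3}; Z {4,5,6,7}->{4}; V {3,4,5,6,7}->{7}
So after constraint 2: D(V)={7}, size = 1

Answer: 1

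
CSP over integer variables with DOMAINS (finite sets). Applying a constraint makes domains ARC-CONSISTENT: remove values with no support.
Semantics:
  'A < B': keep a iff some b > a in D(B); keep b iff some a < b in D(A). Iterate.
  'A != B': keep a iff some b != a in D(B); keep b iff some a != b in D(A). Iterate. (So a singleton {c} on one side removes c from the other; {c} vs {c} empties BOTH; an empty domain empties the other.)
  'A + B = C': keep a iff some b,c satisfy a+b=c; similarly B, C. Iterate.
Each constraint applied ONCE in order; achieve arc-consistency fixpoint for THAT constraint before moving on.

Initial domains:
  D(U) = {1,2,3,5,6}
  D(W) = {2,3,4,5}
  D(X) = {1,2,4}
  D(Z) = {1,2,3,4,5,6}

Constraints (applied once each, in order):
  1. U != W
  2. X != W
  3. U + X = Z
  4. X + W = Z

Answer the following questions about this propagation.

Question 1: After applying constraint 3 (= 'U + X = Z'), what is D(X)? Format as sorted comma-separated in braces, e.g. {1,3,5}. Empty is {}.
Constraint 1 (U != W) on D(U)={1,2,3,5,6} D(W)={2,3,4,5}: no change
Constraint 2 (X != W) on D(X)={1,2,4} D(W)={2,3,4,5}: no change
Constraint 3 (U + X = Z) on D(U)={1,2,3,5,6} D(X)={1,2,4} D(Z)={1,2,3,4,5,6}: U {1,2,3,5,6}->{1,2,3,5}; Z {1,2,3,4,5,6}->{2,3,4,5,6}
So after constraint 3: D(X) = {1,2,4}

Answer: {1,2,4}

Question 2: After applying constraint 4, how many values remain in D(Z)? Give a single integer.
Answer: 4

Derivation:
Constraint 1 (U != W) on D(U)={1,2,3,5,6} D(W)={2,3,4,5}: no change
Constraint 2 (X != W) on D(X)={1,2,4} D(W)={2,3,4,5}: no change
Constraint 3 (U + X = Z) on D(U)={1,2,3,5,6} D(X)={1,2,4} D(Z)={1,2,3,4,5,6}: U {1,2,3,5,6}->{1,2,3,5}; Z {1,2,3,4,5,6}->{2,3,4,5,6}
Constraint 4 (X + W = Z) on D(X)={1,2,4} D(W)={2,3,4,5} D(Z)={2,3,4,5,6}: Z {2,3,4,5,6}->{3,4,5,6}
So after constraint 4: D(Z)={3,4,5,6}, size = 4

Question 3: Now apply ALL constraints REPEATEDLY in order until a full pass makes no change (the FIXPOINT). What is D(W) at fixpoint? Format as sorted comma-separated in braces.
Answer: {2,3,4,5}

Derivation:
pass 0 (initial): D(W)={2,3,4,5}
pass 1: U {1,2,3,5,6}->{1,2,3,5}; Z {1,2,3,4,5,6}->{3,4,5,6}
pass 2: no change
Fixpoint after 2 passes: D(W) = {2,3,4,5}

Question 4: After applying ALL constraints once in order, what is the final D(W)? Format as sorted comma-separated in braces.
Constraint 1 (U != W) on D(U)={1,2,3,5,6} D(W)={2,3,4,5}: no change
Constraint 2 (X != W) on D(X)={1,2,4} D(W)={2,3,4,5}: no change
Constraint 3 (U + X = Z) on D(U)={1,2,3,5,6} D(X)={1,2,4} D(Z)={1,2,3,4,5,6}: U {1,2,3,5,6}->{1,2,3,5}; Z {1,2,3,4,5,6}->{2,3,4,5,6}
Constraint 4 (X + W = Z) on D(X)={1,2,4} D(W)={2,3,4,5} D(Z)={2,3,4,5,6}: Z {2,3,4,5,6}->{3,4,5,6}
So after all 4 constraints: D(W) = {2,3,4,5}

Answer: {2,3,4,5}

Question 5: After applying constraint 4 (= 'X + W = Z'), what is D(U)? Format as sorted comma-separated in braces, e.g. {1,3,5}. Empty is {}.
Constraint 1 (U != W) on D(U)={1,2,3,5,6} D(W)={2,3,4,5}: no change
Constraint 2 (X != W) on D(X)={1,2,4} D(W)={2,3,4,5}: no change
Constraint 3 (U + X = Z) on D(U)={1,2,3,5,6} D(X)={1,2,4} D(Z)={1,2,3,4,5,6}: U {1,2,3,5,6}->{1,2,3,5}; Z {1,2,3,4,5,6}->{2,3,4,5,6}
Constraint 4 (X + W = Z) on D(X)={1,2,4} D(W)={2,3,4,5} D(Z)={2,3,4,5,6}: Z {2,3,4,5,6}->{3,4,5,6}
So after constraint 4: D(U) = {1,2,3,5}

Answer: {1,2,3,5}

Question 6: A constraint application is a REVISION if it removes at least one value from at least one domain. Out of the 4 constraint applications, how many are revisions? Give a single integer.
Constraint 1 (U != W) on D(U)={1,2,3,5,6} D(W)={2,3,4,5}: no change => not a revision
Constraint 2 (X != W) on D(X)={1,2,4} D(W)={2,3,4,5}: no change => not a revision
Constraint 3 (U + X = Z) on D(U)={1,2,3,5,6} D(X)={1,2,4} D(Z)={1,2,3,4,5,6}: U {1,2,3,5,6}->{1,2,3,5}; Z {1,2,3,4,5,6}->{2,3,4,5,6} => REVISION
Constraint 4 (X + W = Z) on D(X)={1,2,4} D(W)={2,3,4,5} D(Z)={2,3,4,5,6}: Z {2,3,4,5,6}->{3,4,5,6} => REVISION
Total revisions = 2

Answer: 2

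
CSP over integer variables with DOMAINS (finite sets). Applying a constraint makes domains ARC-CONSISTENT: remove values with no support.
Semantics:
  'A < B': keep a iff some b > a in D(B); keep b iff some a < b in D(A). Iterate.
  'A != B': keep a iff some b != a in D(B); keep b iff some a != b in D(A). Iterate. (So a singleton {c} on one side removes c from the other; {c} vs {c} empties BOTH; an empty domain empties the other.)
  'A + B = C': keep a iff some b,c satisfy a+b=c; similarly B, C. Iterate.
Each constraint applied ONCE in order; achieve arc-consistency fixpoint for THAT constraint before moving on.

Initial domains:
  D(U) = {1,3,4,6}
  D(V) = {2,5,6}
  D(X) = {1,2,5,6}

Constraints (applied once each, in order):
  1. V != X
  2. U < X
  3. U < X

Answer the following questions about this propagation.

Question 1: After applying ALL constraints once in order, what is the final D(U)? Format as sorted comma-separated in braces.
Answer: {1,3,4}

Derivation:
Constraint 1 (V != X) on D(V)={2,5,6} D(X)={1,2,5,6}: no change
Constraint 2 (U < X) on D(U)={1,3,4,6} D(X)={1,2,5,6}: U {1,3,4,6}->{1,3,4}; X {1,2,5,6}->{2,5,6}
Constraint 3 (U < X) on D(U)={1,3,4} D(X)={2,5,6}: no change
So after all 3 constraints: D(U) = {1,3,4}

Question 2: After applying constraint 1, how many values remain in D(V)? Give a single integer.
Constraint 1 (V != X) on D(V)={2,5,6} D(X)={1,2,5,6}: no change
So after constraint 1: D(V)={2,5,6}, size = 3

Answer: 3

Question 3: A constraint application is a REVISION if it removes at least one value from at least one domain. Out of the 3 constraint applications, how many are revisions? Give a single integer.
Constraint 1 (V != X) on D(V)={2,5,6} D(X)={1,2,5,6}: no change => not a revision
Constraint 2 (U < X) on D(U)={1,3,4,6} D(X)={1,2,5,6}: U {1,3,4,6}->{1,3,4}; X {1,2,5,6}->{2,5,6} => REVISION
Constraint 3 (U < X) on D(U)={1,3,4} D(X)={2,5,6}: no change => not a revision
Total revisions = 1

Answer: 1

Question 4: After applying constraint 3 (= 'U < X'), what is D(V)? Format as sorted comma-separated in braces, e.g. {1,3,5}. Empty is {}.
Answer: {2,5,6}

Derivation:
Constraint 1 (V != X) on D(V)={2,5,6} D(X)={1,2,5,6}: no change
Constraint 2 (U < X) on D(U)={1,3,4,6} D(X)={1,2,5,6}: U {1,3,4,6}->{1,3,4}; X {1,2,5,6}->{2,5,6}
Constraint 3 (U < X) on D(U)={1,3,4} D(X)={2,5,6}: no change
So after constraint 3: D(V) = {2,5,6}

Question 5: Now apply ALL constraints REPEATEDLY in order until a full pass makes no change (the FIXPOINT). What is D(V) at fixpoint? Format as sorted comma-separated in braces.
Answer: {2,5,6}

Derivation:
pass 0 (initial): D(V)={2,5,6}
pass 1: U {1,3,4,6}->{1,3,4}; X {1,2,5,6}->{2,5,6}
pass 2: no change
Fixpoint after 2 passes: D(V) = {2,5,6}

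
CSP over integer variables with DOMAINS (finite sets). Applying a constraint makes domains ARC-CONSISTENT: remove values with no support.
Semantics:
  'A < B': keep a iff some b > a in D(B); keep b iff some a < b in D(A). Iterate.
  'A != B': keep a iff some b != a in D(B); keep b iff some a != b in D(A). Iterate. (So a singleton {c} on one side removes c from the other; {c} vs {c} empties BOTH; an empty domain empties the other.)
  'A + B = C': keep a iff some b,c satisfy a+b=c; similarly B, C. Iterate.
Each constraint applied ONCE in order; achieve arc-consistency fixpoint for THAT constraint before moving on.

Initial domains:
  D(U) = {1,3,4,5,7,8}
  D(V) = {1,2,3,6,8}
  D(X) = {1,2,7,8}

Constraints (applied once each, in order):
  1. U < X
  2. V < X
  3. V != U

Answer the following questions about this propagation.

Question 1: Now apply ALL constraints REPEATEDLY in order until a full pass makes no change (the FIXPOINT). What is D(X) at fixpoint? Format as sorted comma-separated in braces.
Answer: {2,7,8}

Derivation:
pass 0 (initial): D(X)={1,2,7,8}
pass 1: U {1,3,4,5,7,8}->{1,3,4,5,7}; V {1,2,3,6,8}->{1,2,3,6}; X {1,2,7,8}->{2,7,8}
pass 2: no change
Fixpoint after 2 passes: D(X) = {2,7,8}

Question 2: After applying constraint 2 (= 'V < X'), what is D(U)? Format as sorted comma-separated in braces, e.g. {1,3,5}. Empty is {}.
Answer: {1,3,4,5,7}

Derivation:
Constraint 1 (U < X) on D(U)={1,3,4,5,7,8} D(X)={1,2,7,8}: U {1,3,4,5,7,8}->{1,3,4,5,7}; X {1,2,7,8}->{2,7,8}
Constraint 2 (V < X) on D(V)={1,2,3,6,8} D(X)={2,7,8}: V {1,2,3,6,8}->{1,2,3,6}
So after constraint 2: D(U) = {1,3,4,5,7}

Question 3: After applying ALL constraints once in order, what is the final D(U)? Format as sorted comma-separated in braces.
Answer: {1,3,4,5,7}

Derivation:
Constraint 1 (U < X) on D(U)={1,3,4,5,7,8} D(X)={1,2,7,8}: U {1,3,4,5,7,8}->{1,3,4,5,7}; X {1,2,7,8}->{2,7,8}
Constraint 2 (V < X) on D(V)={1,2,3,6,8} D(X)={2,7,8}: V {1,2,3,6,8}->{1,2,3,6}
Constraint 3 (V != U) on D(V)={1,2,3,6} D(U)={1,3,4,5,7}: no change
So after all 3 constraints: D(U) = {1,3,4,5,7}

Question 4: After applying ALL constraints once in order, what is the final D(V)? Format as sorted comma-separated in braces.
Constraint 1 (U < X) on D(U)={1,3,4,5,7,8} D(X)={1,2,7,8}: U {1,3,4,5,7,8}->{1,3,4,5,7}; X {1,2,7,8}->{2,7,8}
Constraint 2 (V < X) on D(V)={1,2,3,6,8} D(X)={2,7,8}: V {1,2,3,6,8}->{1,2,3,6}
Constraint 3 (V != U) on D(V)={1,2,3,6} D(U)={1,3,4,5,7}: no change
So after all 3 constraints: D(V) = {1,2,3,6}

Answer: {1,2,3,6}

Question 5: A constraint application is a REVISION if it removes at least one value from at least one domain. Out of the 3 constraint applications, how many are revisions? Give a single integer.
Answer: 2

Derivation:
Constraint 1 (U < X) on D(U)={1,3,4,5,7,8} D(X)={1,2,7,8}: U {1,3,4,5,7,8}->{1,3,4,5,7}; X {1,2,7,8}->{2,7,8} => REVISION
Constraint 2 (V < X) on D(V)={1,2,3,6,8} D(X)={2,7,8}: V {1,2,3,6,8}->{1,2,3,6} => REVISION
Constraint 3 (V != U) on D(V)={1,2,3,6} D(U)={1,3,4,5,7}: no change => not a revision
Total revisions = 2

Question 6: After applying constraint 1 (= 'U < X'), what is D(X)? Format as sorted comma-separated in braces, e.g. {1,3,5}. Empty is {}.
Constraint 1 (U < X) on D(U)={1,3,4,5,7,8} D(X)={1,2,7,8}: U {1,3,4,5,7,8}->{1,3,4,5,7}; X {1,2,7,8}->{2,7,8}
So after constraint 1: D(X) = {2,7,8}

Answer: {2,7,8}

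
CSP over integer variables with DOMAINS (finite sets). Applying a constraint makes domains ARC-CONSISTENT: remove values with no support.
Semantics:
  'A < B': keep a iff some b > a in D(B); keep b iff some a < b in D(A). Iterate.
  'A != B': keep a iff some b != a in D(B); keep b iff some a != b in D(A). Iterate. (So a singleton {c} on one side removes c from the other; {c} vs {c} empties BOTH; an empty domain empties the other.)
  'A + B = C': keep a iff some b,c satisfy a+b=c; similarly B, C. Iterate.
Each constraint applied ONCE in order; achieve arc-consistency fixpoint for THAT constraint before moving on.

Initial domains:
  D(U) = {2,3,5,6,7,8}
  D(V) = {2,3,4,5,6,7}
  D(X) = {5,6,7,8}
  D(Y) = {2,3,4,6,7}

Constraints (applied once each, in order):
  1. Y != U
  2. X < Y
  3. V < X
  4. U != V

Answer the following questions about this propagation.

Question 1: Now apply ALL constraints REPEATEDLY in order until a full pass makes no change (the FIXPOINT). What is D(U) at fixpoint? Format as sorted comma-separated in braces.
pass 0 (initial): D(U)={2,3,5,6,7,8}
pass 1: V {2,3,4,5,6,7}->{2,3,4,5}; X {5,6,7,8}->{5,6}; Y {2,3,4,6,7}->{6,7}
pass 2: no change
Fixpoint after 2 passes: D(U) = {2,3,5,6,7,8}

Answer: {2,3,5,6,7,8}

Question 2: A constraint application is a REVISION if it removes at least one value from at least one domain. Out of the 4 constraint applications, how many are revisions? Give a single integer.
Constraint 1 (Y != U) on D(Y)={2,3,4,6,7} D(U)={2,3,5,6,7,8}: no change => not a revision
Constraint 2 (X < Y) on D(X)={5,6,7,8} D(Y)={2,3,4,6,7}: X {5,6,7,8}->{5,6}; Y {2,3,4,6,7}->{6,7} => REVISION
Constraint 3 (V < X) on D(V)={2,3,4,5,6,7} D(X)={5,6}: V {2,3,4,5,6,7}->{2,3,4,5} => REVISION
Constraint 4 (U != V) on D(U)={2,3,5,6,7,8} D(V)={2,3,4,5}: no change => not a revision
Total revisions = 2

Answer: 2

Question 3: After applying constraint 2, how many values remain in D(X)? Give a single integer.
Answer: 2

Derivation:
Constraint 1 (Y != U) on D(Y)={2,3,4,6,7} D(U)={2,3,5,6,7,8}: no change
Constraint 2 (X < Y) on D(X)={5,6,7,8} D(Y)={2,3,4,6,7}: X {5,6,7,8}->{5,6}; Y {2,3,4,6,7}->{6,7}
So after constraint 2: D(X)={5,6}, size = 2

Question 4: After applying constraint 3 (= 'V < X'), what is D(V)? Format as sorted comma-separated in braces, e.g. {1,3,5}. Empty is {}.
Answer: {2,3,4,5}

Derivation:
Constraint 1 (Y != U) on D(Y)={2,3,4,6,7} D(U)={2,3,5,6,7,8}: no change
Constraint 2 (X < Y) on D(X)={5,6,7,8} D(Y)={2,3,4,6,7}: X {5,6,7,8}->{5,6}; Y {2,3,4,6,7}->{6,7}
Constraint 3 (V < X) on D(V)={2,3,4,5,6,7} D(X)={5,6}: V {2,3,4,5,6,7}->{2,3,4,5}
So after constraint 3: D(V) = {2,3,4,5}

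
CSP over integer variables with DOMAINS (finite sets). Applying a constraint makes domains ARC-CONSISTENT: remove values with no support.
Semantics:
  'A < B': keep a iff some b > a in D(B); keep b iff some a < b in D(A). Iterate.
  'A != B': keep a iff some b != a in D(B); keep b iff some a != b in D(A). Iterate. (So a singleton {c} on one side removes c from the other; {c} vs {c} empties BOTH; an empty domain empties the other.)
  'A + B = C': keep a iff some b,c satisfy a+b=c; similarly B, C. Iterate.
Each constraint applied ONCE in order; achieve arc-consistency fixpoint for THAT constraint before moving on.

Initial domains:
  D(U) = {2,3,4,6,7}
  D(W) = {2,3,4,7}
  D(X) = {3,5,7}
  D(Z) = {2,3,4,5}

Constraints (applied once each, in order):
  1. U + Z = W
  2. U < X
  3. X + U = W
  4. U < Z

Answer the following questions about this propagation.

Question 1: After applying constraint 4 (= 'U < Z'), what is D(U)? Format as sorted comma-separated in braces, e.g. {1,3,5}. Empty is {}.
Constraint 1 (U + Z = W) on D(U)={2,3,4,6,7} D(Z)={2,3,4,5} D(W)={2,3,4,7}: U {2,3,4,6,7}->{2,3,4}; W {2,3,4,7}->{4,7}
Constraint 2 (U < X) on D(U)={2,3,4} D(X)={3,5,7}: no change
Constraint 3 (X + U = W) on D(X)={3,5,7} D(U)={2,3,4} D(W)={4,7}: X {3,5,7}->{3,5}; U {2,3,4}->{2,4}; W {4,7}->{7}
Constraint 4 (U < Z) on D(U)={2,4} D(Z)={2,3,4,5}: Z {2,3,4,5}->{3,4,5}
So after constraint 4: D(U) = {2,4}

Answer: {2,4}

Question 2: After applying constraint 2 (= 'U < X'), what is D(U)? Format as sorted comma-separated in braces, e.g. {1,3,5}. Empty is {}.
Answer: {2,3,4}

Derivation:
Constraint 1 (U + Z = W) on D(U)={2,3,4,6,7} D(Z)={2,3,4,5} D(W)={2,3,4,7}: U {2,3,4,6,7}->{2,3,4}; W {2,3,4,7}->{4,7}
Constraint 2 (U < X) on D(U)={2,3,4} D(X)={3,5,7}: no change
So after constraint 2: D(U) = {2,3,4}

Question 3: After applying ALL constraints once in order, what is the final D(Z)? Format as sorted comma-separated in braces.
Answer: {3,4,5}

Derivation:
Constraint 1 (U + Z = W) on D(U)={2,3,4,6,7} D(Z)={2,3,4,5} D(W)={2,3,4,7}: U {2,3,4,6,7}->{2,3,4}; W {2,3,4,7}->{4,7}
Constraint 2 (U < X) on D(U)={2,3,4} D(X)={3,5,7}: no change
Constraint 3 (X + U = W) on D(X)={3,5,7} D(U)={2,3,4} D(W)={4,7}: X {3,5,7}->{3,5}; U {2,3,4}->{2,4}; W {4,7}->{7}
Constraint 4 (U < Z) on D(U)={2,4} D(Z)={2,3,4,5}: Z {2,3,4,5}->{3,4,5}
So after all 4 constraints: D(Z) = {3,4,5}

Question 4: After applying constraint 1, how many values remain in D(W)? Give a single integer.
Answer: 2

Derivation:
Constraint 1 (U + Z = W) on D(U)={2,3,4,6,7} D(Z)={2,3,4,5} D(W)={2,3,4,7}: U {2,3,4,6,7}->{2,3,4}; W {2,3,4,7}->{4,7}
So after constraint 1: D(W)={4,7}, size = 2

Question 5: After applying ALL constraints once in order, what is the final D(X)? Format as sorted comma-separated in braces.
Answer: {3,5}

Derivation:
Constraint 1 (U + Z = W) on D(U)={2,3,4,6,7} D(Z)={2,3,4,5} D(W)={2,3,4,7}: U {2,3,4,6,7}->{2,3,4}; W {2,3,4,7}->{4,7}
Constraint 2 (U < X) on D(U)={2,3,4} D(X)={3,5,7}: no change
Constraint 3 (X + U = W) on D(X)={3,5,7} D(U)={2,3,4} D(W)={4,7}: X {3,5,7}->{3,5}; U {2,3,4}->{2,4}; W {4,7}->{7}
Constraint 4 (U < Z) on D(U)={2,4} D(Z)={2,3,4,5}: Z {2,3,4,5}->{3,4,5}
So after all 4 constraints: D(X) = {3,5}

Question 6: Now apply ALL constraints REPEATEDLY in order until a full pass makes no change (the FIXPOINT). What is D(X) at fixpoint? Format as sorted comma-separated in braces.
Answer: {3,5}

Derivation:
pass 0 (initial): D(X)={3,5,7}
pass 1: U {2,3,4,6,7}->{2,4}; W {2,3,4,7}->{7}; X {3,5,7}->{3,5}; Z {2,3,4,5}->{3,4,5}
pass 2: Z {3,4,5}->{3,5}
pass 3: no change
Fixpoint after 3 passes: D(X) = {3,5}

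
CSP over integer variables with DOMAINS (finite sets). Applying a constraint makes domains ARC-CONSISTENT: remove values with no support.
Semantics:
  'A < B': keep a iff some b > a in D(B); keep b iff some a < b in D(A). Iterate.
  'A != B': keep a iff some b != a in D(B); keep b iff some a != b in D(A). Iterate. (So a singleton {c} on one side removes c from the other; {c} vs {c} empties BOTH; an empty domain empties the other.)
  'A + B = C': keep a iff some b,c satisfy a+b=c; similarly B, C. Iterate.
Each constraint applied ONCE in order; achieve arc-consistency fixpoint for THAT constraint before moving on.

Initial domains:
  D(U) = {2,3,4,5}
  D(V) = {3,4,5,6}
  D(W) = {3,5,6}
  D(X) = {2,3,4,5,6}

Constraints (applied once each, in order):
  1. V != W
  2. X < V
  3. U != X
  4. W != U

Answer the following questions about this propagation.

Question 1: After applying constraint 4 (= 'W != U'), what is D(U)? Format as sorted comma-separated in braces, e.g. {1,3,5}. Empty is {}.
Constraint 1 (V != W) on D(V)={3,4,5,6} D(W)={3,5,6}: no change
Constraint 2 (X < V) on D(X)={2,3,4,5,6} D(V)={3,4,5,6}: X {2,3,4,5,6}->{2,3,4,5}
Constraint 3 (U != X) on D(U)={2,3,4,5} D(X)={2,3,4,5}: no change
Constraint 4 (W != U) on D(W)={3,5,6} D(U)={2,3,4,5}: no change
So after constraint 4: D(U) = {2,3,4,5}

Answer: {2,3,4,5}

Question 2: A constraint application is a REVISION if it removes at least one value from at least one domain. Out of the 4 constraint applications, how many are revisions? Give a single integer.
Constraint 1 (V != W) on D(V)={3,4,5,6} D(W)={3,5,6}: no change => not a revision
Constraint 2 (X < V) on D(X)={2,3,4,5,6} D(V)={3,4,5,6}: X {2,3,4,5,6}->{2,3,4,5} => REVISION
Constraint 3 (U != X) on D(U)={2,3,4,5} D(X)={2,3,4,5}: no change => not a revision
Constraint 4 (W != U) on D(W)={3,5,6} D(U)={2,3,4,5}: no change => not a revision
Total revisions = 1

Answer: 1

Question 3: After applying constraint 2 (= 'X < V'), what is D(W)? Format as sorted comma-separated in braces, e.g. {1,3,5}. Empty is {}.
Constraint 1 (V != W) on D(V)={3,4,5,6} D(W)={3,5,6}: no change
Constraint 2 (X < V) on D(X)={2,3,4,5,6} D(V)={3,4,5,6}: X {2,3,4,5,6}->{2,3,4,5}
So after constraint 2: D(W) = {3,5,6}

Answer: {3,5,6}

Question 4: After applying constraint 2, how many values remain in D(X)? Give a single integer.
Constraint 1 (V != W) on D(V)={3,4,5,6} D(W)={3,5,6}: no change
Constraint 2 (X < V) on D(X)={2,3,4,5,6} D(V)={3,4,5,6}: X {2,3,4,5,6}->{2,3,4,5}
So after constraint 2: D(X)={2,3,4,5}, size = 4

Answer: 4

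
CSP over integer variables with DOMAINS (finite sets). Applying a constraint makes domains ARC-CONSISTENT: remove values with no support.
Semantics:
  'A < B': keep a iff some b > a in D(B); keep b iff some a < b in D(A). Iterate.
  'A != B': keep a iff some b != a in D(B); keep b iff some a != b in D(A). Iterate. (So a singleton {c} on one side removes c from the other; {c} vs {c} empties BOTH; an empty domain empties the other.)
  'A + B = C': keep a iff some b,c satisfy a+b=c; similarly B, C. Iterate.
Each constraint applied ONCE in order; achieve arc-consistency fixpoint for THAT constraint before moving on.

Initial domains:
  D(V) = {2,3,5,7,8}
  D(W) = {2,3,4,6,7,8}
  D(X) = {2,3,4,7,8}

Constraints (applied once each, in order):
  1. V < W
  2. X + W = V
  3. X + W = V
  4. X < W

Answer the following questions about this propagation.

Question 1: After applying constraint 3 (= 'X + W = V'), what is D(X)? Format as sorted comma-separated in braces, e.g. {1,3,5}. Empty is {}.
Constraint 1 (V < W) on D(V)={2,3,5,7,8} D(W)={2,3,4,6,7,8}: V {2,3,5,7,8}->{2,3,5,7}; W {2,3,4,6,7,8}->{3,4,6,7,8}
Constraint 2 (X + W = V) on D(X)={2,3,4,7,8} D(W)={3,4,6,7,8} D(V)={2,3,5,7}: X {2,3,4,7,8}->{2,3,4}; W {3,4,6,7,8}->{3,4}; V {2,3,5,7}->{5,7}
Constraint 3 (X + W = V) on D(X)={2,3,4} D(W)={3,4} D(V)={5,7}: no change
So after constraint 3: D(X) = {2,3,4}

Answer: {2,3,4}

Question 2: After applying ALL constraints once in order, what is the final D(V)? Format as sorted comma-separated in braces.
Answer: {5,7}

Derivation:
Constraint 1 (V < W) on D(V)={2,3,5,7,8} D(W)={2,3,4,6,7,8}: V {2,3,5,7,8}->{2,3,5,7}; W {2,3,4,6,7,8}->{3,4,6,7,8}
Constraint 2 (X + W = V) on D(X)={2,3,4,7,8} D(W)={3,4,6,7,8} D(V)={2,3,5,7}: X {2,3,4,7,8}->{2,3,4}; W {3,4,6,7,8}->{3,4}; V {2,3,5,7}->{5,7}
Constraint 3 (X + W = V) on D(X)={2,3,4} D(W)={3,4} D(V)={5,7}: no change
Constraint 4 (X < W) on D(X)={2,3,4} D(W)={3,4}: X {2,3,4}->{2,3}
So after all 4 constraints: D(V) = {5,7}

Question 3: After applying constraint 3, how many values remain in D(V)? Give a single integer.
Constraint 1 (V < W) on D(V)={2,3,5,7,8} D(W)={2,3,4,6,7,8}: V {2,3,5,7,8}->{2,3,5,7}; W {2,3,4,6,7,8}->{3,4,6,7,8}
Constraint 2 (X + W = V) on D(X)={2,3,4,7,8} D(W)={3,4,6,7,8} D(V)={2,3,5,7}: X {2,3,4,7,8}->{2,3,4}; W {3,4,6,7,8}->{3,4}; V {2,3,5,7}->{5,7}
Constraint 3 (X + W = V) on D(X)={2,3,4} D(W)={3,4} D(V)={5,7}: no change
So after constraint 3: D(V)={5,7}, size = 2

Answer: 2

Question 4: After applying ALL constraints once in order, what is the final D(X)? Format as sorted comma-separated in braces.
Answer: {2,3}

Derivation:
Constraint 1 (V < W) on D(V)={2,3,5,7,8} D(W)={2,3,4,6,7,8}: V {2,3,5,7,8}->{2,3,5,7}; W {2,3,4,6,7,8}->{3,4,6,7,8}
Constraint 2 (X + W = V) on D(X)={2,3,4,7,8} D(W)={3,4,6,7,8} D(V)={2,3,5,7}: X {2,3,4,7,8}->{2,3,4}; W {3,4,6,7,8}->{3,4}; V {2,3,5,7}->{5,7}
Constraint 3 (X + W = V) on D(X)={2,3,4} D(W)={3,4} D(V)={5,7}: no change
Constraint 4 (X < W) on D(X)={2,3,4} D(W)={3,4}: X {2,3,4}->{2,3}
So after all 4 constraints: D(X) = {2,3}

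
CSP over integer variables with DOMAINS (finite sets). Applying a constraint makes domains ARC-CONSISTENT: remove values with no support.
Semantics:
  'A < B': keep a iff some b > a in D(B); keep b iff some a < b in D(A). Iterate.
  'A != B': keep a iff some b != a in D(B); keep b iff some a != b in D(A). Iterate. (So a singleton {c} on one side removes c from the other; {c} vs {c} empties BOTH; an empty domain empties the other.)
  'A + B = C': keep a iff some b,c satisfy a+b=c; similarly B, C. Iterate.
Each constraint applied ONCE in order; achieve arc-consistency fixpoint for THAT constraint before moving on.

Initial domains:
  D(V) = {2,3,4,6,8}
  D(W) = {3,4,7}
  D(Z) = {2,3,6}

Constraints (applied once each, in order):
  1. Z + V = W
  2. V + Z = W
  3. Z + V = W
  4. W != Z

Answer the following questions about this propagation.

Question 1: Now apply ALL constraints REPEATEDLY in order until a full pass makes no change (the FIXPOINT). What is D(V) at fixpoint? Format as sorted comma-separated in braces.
pass 0 (initial): D(V)={2,3,4,6,8}
pass 1: V {2,3,4,6,8}->{2,4}; W {3,4,7}->{4,7}; Z {2,3,6}->{2,3}
pass 2: no change
Fixpoint after 2 passes: D(V) = {2,4}

Answer: {2,4}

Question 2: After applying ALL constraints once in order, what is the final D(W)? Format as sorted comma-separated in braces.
Answer: {4,7}

Derivation:
Constraint 1 (Z + V = W) on D(Z)={2,3,6} D(V)={2,3,4,6,8} D(W)={3,4,7}: Z {2,3,6}->{2,3}; V {2,3,4,6,8}->{2,4}; W {3,4,7}->{4,7}
Constraint 2 (V + Z = W) on D(V)={2,4} D(Z)={2,3} D(W)={4,7}: no change
Constraint 3 (Z + V = W) on D(Z)={2,3} D(V)={2,4} D(W)={4,7}: no change
Constraint 4 (W != Z) on D(W)={4,7} D(Z)={2,3}: no change
So after all 4 constraints: D(W) = {4,7}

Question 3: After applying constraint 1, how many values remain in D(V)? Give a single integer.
Answer: 2

Derivation:
Constraint 1 (Z + V = W) on D(Z)={2,3,6} D(V)={2,3,4,6,8} D(W)={3,4,7}: Z {2,3,6}->{2,3}; V {2,3,4,6,8}->{2,4}; W {3,4,7}->{4,7}
So after constraint 1: D(V)={2,4}, size = 2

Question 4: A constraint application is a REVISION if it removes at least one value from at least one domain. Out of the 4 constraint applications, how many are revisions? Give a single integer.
Answer: 1

Derivation:
Constraint 1 (Z + V = W) on D(Z)={2,3,6} D(V)={2,3,4,6,8} D(W)={3,4,7}: Z {2,3,6}->{2,3}; V {2,3,4,6,8}->{2,4}; W {3,4,7}->{4,7} => REVISION
Constraint 2 (V + Z = W) on D(V)={2,4} D(Z)={2,3} D(W)={4,7}: no change => not a revision
Constraint 3 (Z + V = W) on D(Z)={2,3} D(V)={2,4} D(W)={4,7}: no change => not a revision
Constraint 4 (W != Z) on D(W)={4,7} D(Z)={2,3}: no change => not a revision
Total revisions = 1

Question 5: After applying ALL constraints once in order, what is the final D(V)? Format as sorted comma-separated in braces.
Answer: {2,4}

Derivation:
Constraint 1 (Z + V = W) on D(Z)={2,3,6} D(V)={2,3,4,6,8} D(W)={3,4,7}: Z {2,3,6}->{2,3}; V {2,3,4,6,8}->{2,4}; W {3,4,7}->{4,7}
Constraint 2 (V + Z = W) on D(V)={2,4} D(Z)={2,3} D(W)={4,7}: no change
Constraint 3 (Z + V = W) on D(Z)={2,3} D(V)={2,4} D(W)={4,7}: no change
Constraint 4 (W != Z) on D(W)={4,7} D(Z)={2,3}: no change
So after all 4 constraints: D(V) = {2,4}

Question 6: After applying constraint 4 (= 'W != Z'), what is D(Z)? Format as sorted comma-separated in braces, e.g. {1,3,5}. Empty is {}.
Answer: {2,3}

Derivation:
Constraint 1 (Z + V = W) on D(Z)={2,3,6} D(V)={2,3,4,6,8} D(W)={3,4,7}: Z {2,3,6}->{2,3}; V {2,3,4,6,8}->{2,4}; W {3,4,7}->{4,7}
Constraint 2 (V + Z = W) on D(V)={2,4} D(Z)={2,3} D(W)={4,7}: no change
Constraint 3 (Z + V = W) on D(Z)={2,3} D(V)={2,4} D(W)={4,7}: no change
Constraint 4 (W != Z) on D(W)={4,7} D(Z)={2,3}: no change
So after constraint 4: D(Z) = {2,3}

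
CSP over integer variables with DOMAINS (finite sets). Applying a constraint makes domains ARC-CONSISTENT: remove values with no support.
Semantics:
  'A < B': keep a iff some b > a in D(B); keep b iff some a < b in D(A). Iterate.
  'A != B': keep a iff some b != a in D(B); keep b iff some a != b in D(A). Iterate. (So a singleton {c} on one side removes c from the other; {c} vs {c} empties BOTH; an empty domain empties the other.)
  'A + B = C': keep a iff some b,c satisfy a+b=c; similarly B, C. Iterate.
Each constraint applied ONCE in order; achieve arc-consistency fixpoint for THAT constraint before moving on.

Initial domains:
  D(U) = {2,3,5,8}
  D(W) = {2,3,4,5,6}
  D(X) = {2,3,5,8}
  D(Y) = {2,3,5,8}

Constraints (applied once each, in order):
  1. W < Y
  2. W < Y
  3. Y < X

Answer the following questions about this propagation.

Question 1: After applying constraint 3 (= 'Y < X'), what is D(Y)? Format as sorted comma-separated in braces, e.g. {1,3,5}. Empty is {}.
Constraint 1 (W < Y) on D(W)={2,3,4,5,6} D(Y)={2,3,5,8}: Y {2,3,5,8}->{3,5,8}
Constraint 2 (W < Y) on D(W)={2,3,4,5,6} D(Y)={3,5,8}: no change
Constraint 3 (Y < X) on D(Y)={3,5,8} D(X)={2,3,5,8}: Y {3,5,8}->{3,5}; X {2,3,5,8}->{5,8}
So after constraint 3: D(Y) = {3,5}

Answer: {3,5}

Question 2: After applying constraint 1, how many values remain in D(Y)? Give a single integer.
Answer: 3

Derivation:
Constraint 1 (W < Y) on D(W)={2,3,4,5,6} D(Y)={2,3,5,8}: Y {2,3,5,8}->{3,5,8}
So after constraint 1: D(Y)={3,5,8}, size = 3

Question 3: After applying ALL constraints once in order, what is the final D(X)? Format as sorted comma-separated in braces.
Answer: {5,8}

Derivation:
Constraint 1 (W < Y) on D(W)={2,3,4,5,6} D(Y)={2,3,5,8}: Y {2,3,5,8}->{3,5,8}
Constraint 2 (W < Y) on D(W)={2,3,4,5,6} D(Y)={3,5,8}: no change
Constraint 3 (Y < X) on D(Y)={3,5,8} D(X)={2,3,5,8}: Y {3,5,8}->{3,5}; X {2,3,5,8}->{5,8}
So after all 3 constraints: D(X) = {5,8}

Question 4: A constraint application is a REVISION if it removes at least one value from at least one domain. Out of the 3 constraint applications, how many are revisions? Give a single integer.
Constraint 1 (W < Y) on D(W)={2,3,4,5,6} D(Y)={2,3,5,8}: Y {2,3,5,8}->{3,5,8} => REVISION
Constraint 2 (W < Y) on D(W)={2,3,4,5,6} D(Y)={3,5,8}: no change => not a revision
Constraint 3 (Y < X) on D(Y)={3,5,8} D(X)={2,3,5,8}: Y {3,5,8}->{3,5}; X {2,3,5,8}->{5,8} => REVISION
Total revisions = 2

Answer: 2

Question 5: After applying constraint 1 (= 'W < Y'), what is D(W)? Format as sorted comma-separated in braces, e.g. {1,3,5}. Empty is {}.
Constraint 1 (W < Y) on D(W)={2,3,4,5,6} D(Y)={2,3,5,8}: Y {2,3,5,8}->{3,5,8}
So after constraint 1: D(W) = {2,3,4,5,6}

Answer: {2,3,4,5,6}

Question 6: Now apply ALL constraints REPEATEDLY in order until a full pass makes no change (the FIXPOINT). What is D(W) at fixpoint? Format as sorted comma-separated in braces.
Answer: {2,3,4}

Derivation:
pass 0 (initial): D(W)={2,3,4,5,6}
pass 1: X {2,3,5,8}->{5,8}; Y {2,3,5,8}->{3,5}
pass 2: W {2,3,4,5,6}->{2,3,4}
pass 3: no change
Fixpoint after 3 passes: D(W) = {2,3,4}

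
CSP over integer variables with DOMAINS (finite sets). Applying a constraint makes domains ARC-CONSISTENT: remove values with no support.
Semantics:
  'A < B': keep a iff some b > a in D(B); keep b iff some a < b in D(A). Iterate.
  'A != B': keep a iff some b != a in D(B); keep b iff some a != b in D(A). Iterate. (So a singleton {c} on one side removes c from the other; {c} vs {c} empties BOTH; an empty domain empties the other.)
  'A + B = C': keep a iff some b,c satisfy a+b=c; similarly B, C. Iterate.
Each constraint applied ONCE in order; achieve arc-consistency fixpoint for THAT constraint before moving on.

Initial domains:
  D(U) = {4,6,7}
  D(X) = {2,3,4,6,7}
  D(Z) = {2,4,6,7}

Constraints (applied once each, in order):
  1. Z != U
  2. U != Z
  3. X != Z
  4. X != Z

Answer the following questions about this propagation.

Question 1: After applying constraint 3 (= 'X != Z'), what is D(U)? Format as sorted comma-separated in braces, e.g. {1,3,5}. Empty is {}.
Constraint 1 (Z != U) on D(Z)={2,4,6,7} D(U)={4,6,7}: no change
Constraint 2 (U != Z) on D(U)={4,6,7} D(Z)={2,4,6,7}: no change
Constraint 3 (X != Z) on D(X)={2,3,4,6,7} D(Z)={2,4,6,7}: no change
So after constraint 3: D(U) = {4,6,7}

Answer: {4,6,7}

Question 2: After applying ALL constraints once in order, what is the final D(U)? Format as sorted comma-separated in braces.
Constraint 1 (Z != U) on D(Z)={2,4,6,7} D(U)={4,6,7}: no change
Constraint 2 (U != Z) on D(U)={4,6,7} D(Z)={2,4,6,7}: no change
Constraint 3 (X != Z) on D(X)={2,3,4,6,7} D(Z)={2,4,6,7}: no change
Constraint 4 (X != Z) on D(X)={2,3,4,6,7} D(Z)={2,4,6,7}: no change
So after all 4 constraints: D(U) = {4,6,7}

Answer: {4,6,7}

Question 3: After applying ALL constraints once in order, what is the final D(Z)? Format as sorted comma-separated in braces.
Answer: {2,4,6,7}

Derivation:
Constraint 1 (Z != U) on D(Z)={2,4,6,7} D(U)={4,6,7}: no change
Constraint 2 (U != Z) on D(U)={4,6,7} D(Z)={2,4,6,7}: no change
Constraint 3 (X != Z) on D(X)={2,3,4,6,7} D(Z)={2,4,6,7}: no change
Constraint 4 (X != Z) on D(X)={2,3,4,6,7} D(Z)={2,4,6,7}: no change
So after all 4 constraints: D(Z) = {2,4,6,7}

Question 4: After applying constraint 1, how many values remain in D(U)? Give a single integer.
Constraint 1 (Z != U) on D(Z)={2,4,6,7} D(U)={4,6,7}: no change
So after constraint 1: D(U)={4,6,7}, size = 3

Answer: 3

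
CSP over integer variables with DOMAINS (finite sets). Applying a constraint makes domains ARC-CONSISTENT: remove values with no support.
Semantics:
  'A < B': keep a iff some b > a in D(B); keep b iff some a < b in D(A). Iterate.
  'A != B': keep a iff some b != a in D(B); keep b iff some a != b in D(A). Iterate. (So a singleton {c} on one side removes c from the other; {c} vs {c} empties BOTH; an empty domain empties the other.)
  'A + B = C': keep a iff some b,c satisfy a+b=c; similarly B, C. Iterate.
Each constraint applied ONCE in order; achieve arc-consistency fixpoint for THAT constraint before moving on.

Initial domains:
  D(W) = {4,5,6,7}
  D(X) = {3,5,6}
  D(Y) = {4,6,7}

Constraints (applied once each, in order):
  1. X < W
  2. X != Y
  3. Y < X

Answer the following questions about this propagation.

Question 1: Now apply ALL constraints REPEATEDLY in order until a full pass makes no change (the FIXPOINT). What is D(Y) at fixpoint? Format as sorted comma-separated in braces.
pass 0 (initial): D(Y)={4,6,7}
pass 1: X {3,5,6}->{5,6}; Y {4,6,7}->{4}
pass 2: W {4,5,6,7}->{6,7}
pass 3: no change
Fixpoint after 3 passes: D(Y) = {4}

Answer: {4}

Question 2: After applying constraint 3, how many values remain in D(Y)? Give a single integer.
Answer: 1

Derivation:
Constraint 1 (X < W) on D(X)={3,5,6} D(W)={4,5,6,7}: no change
Constraint 2 (X != Y) on D(X)={3,5,6} D(Y)={4,6,7}: no change
Constraint 3 (Y < X) on D(Y)={4,6,7} D(X)={3,5,6}: Y {4,6,7}->{4}; X {3,5,6}->{5,6}
So after constraint 3: D(Y)={4}, size = 1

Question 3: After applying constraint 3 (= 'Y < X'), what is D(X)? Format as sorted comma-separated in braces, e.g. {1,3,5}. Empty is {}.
Answer: {5,6}

Derivation:
Constraint 1 (X < W) on D(X)={3,5,6} D(W)={4,5,6,7}: no change
Constraint 2 (X != Y) on D(X)={3,5,6} D(Y)={4,6,7}: no change
Constraint 3 (Y < X) on D(Y)={4,6,7} D(X)={3,5,6}: Y {4,6,7}->{4}; X {3,5,6}->{5,6}
So after constraint 3: D(X) = {5,6}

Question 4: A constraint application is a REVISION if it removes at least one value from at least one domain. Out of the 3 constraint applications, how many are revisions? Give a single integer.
Constraint 1 (X < W) on D(X)={3,5,6} D(W)={4,5,6,7}: no change => not a revision
Constraint 2 (X != Y) on D(X)={3,5,6} D(Y)={4,6,7}: no change => not a revision
Constraint 3 (Y < X) on D(Y)={4,6,7} D(X)={3,5,6}: Y {4,6,7}->{4}; X {3,5,6}->{5,6} => REVISION
Total revisions = 1

Answer: 1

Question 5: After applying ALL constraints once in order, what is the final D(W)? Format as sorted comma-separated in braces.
Answer: {4,5,6,7}

Derivation:
Constraint 1 (X < W) on D(X)={3,5,6} D(W)={4,5,6,7}: no change
Constraint 2 (X != Y) on D(X)={3,5,6} D(Y)={4,6,7}: no change
Constraint 3 (Y < X) on D(Y)={4,6,7} D(X)={3,5,6}: Y {4,6,7}->{4}; X {3,5,6}->{5,6}
So after all 3 constraints: D(W) = {4,5,6,7}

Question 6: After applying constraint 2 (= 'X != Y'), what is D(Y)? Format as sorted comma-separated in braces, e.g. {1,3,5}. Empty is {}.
Constraint 1 (X < W) on D(X)={3,5,6} D(W)={4,5,6,7}: no change
Constraint 2 (X != Y) on D(X)={3,5,6} D(Y)={4,6,7}: no change
So after constraint 2: D(Y) = {4,6,7}

Answer: {4,6,7}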